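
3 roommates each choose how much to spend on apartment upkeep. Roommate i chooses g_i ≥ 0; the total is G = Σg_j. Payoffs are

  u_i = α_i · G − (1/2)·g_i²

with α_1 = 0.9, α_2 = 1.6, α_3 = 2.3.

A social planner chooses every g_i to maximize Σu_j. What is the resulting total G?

Planner FOC: ∂(Σu_j)/∂g_i = (Σα_j) − g_i = 0, so g_i^SO = Σα_j = 4.8 for every i; G^SO = 14.4.

14.4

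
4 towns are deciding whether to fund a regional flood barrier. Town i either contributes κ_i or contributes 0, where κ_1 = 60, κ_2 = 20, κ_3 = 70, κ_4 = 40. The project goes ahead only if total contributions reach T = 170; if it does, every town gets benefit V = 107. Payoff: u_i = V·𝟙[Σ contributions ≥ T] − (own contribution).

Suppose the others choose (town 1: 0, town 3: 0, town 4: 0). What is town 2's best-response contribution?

0

Others' total = 0. Even contributing 20 gives 20 < 170: no benefit either way.
Best response: 0.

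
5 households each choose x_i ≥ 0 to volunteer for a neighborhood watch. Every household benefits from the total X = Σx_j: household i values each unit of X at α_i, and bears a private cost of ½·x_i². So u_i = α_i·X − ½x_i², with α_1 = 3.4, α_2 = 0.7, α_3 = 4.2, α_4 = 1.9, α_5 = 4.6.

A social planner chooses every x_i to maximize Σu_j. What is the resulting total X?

Planner FOC: ∂(Σu_j)/∂x_i = (Σα_j) − x_i = 0, so x_i^SO = Σα_j = 14.8 for every i; X^SO = 74.

74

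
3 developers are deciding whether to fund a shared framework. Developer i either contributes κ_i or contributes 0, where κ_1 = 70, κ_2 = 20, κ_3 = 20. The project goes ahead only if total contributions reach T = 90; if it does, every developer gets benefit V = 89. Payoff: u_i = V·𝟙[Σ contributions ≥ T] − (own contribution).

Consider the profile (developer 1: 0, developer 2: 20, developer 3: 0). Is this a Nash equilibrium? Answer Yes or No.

Total = 20 < 90: not provided.
Developer 1 (pledges 0, payoff 0): pledging 70 → total 90, payoff 19. Profitable deviation.

No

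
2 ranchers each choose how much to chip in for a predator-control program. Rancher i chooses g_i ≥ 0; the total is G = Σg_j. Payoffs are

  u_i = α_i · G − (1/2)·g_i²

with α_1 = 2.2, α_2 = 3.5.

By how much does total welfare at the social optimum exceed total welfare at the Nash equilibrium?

Rancher i's FOC: ∂u_i/∂g_i = α_i − g_i = 0, so g_i* = α_i.
NE contributions = (2.2, 3.5); G = 5.7.
W^NE = (Σα)·G − ½Σα_i² = 5.7² − ½·17.09 = 23.945.
Planner sets g_i = Σα_j = 5.7 for every i, so G^SO = 2·5.7 = 11.4.
W^SO = (Σα)·G^SO − ½·2·(Σα)² = (2/2)·5.7² = 32.49.
Deadweight loss = W^SO − W^NE = 8.545.

8.545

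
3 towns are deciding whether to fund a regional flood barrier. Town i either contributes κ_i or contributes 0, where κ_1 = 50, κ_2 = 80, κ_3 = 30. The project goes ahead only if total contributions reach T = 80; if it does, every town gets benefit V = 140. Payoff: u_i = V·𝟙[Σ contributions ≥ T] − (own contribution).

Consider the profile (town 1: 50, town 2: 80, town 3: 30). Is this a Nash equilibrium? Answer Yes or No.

No

Total = 160 ≥ 80: provided.
Town 1 (pledges 50, payoff 90): dropping to 0 → total 110, payoff 140. Profitable deviation.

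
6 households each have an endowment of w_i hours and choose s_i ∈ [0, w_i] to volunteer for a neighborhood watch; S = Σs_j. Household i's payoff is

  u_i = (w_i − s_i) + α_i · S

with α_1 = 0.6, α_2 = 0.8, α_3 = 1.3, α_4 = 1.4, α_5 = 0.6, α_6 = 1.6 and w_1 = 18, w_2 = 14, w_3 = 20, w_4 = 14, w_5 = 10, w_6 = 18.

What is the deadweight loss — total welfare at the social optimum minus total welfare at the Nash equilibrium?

222.6

∂u_i/∂s_i = α_i − 1, so household i contributes w_i if α_i > 1, else 0.
α_i > 1 for i ∈ {3, 4, 6}; NE contributions (0, 0, 20, 14, 0, 18), S = 52.
W^NE = Σw_i − S^NE + (Σα_i)·S^NE = 94 + 5.3·52 = 369.6.
Planner: ∂(Σu_j)/∂s_i = Σα_j − 1 = 5.3 > 0, so everyone contributes w_i; S^SO = 94, W^SO = 94 + 5.3·94 = 592.2.
Deadweight loss = 222.6.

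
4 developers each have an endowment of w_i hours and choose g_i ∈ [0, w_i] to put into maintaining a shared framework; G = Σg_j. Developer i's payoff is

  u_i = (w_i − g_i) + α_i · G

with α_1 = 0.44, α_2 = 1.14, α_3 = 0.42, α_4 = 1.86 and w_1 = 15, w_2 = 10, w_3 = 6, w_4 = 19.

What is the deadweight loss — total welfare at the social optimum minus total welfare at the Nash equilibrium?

∂u_i/∂g_i = α_i − 1, so developer i contributes w_i if α_i > 1, else 0.
α_i > 1 for i ∈ {2, 4}; NE contributions (0, 10, 0, 19), G = 29.
W^NE = Σw_i − G^NE + (Σα_i)·G^NE = 50 + 2.86·29 = 132.94.
Planner: ∂(Σu_j)/∂g_i = Σα_j − 1 = 2.86 > 0, so everyone contributes w_i; G^SO = 50, W^SO = 50 + 2.86·50 = 193.
Deadweight loss = 60.06.

60.06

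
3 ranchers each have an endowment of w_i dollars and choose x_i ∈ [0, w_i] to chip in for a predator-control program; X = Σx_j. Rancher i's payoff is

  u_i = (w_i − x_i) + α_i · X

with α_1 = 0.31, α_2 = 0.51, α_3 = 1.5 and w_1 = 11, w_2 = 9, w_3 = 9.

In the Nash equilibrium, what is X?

∂u_i/∂x_i = α_i − 1, so rancher i contributes w_i if α_i > 1, else 0.
α_i > 1 for i ∈ {3}; NE contributions (0, 0, 9), X = 9.

9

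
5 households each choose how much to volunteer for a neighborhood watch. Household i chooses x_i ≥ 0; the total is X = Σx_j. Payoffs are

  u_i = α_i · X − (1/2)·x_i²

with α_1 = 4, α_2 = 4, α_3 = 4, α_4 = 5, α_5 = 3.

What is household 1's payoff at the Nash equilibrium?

Household i's FOC: ∂u_i/∂x_i = α_i − x_i = 0, so x_i* = α_i.
NE contributions = (4, 4, 4, 5, 3); X = 20.
u_1 = α_1·X − ½·(x_1)² = 4·20 − ½·4² = 72.

72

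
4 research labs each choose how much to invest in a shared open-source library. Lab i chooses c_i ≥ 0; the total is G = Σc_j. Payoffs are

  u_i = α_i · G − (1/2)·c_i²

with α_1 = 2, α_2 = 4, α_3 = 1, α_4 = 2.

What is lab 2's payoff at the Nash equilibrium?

Lab i's FOC: ∂u_i/∂c_i = α_i − c_i = 0, so c_i* = α_i.
NE contributions = (2, 4, 1, 2); G = 9.
u_2 = α_2·G − ½·(c_2)² = 4·9 − ½·4² = 28.

28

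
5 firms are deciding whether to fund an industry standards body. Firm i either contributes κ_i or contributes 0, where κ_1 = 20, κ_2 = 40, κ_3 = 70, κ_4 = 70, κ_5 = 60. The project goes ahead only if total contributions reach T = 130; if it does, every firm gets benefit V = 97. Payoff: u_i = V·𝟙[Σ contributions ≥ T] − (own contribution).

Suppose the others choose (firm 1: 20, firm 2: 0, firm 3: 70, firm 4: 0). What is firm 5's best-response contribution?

60

Others' total = 90. Contributing 60 brings total to 150 ≥ 130: gain V − κ_5 = 37.
Best response: 60.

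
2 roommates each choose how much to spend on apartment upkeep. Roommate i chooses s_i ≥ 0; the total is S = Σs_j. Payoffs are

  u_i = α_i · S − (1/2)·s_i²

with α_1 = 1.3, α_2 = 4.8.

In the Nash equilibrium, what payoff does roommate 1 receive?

Roommate i's FOC: ∂u_i/∂s_i = α_i − s_i = 0, so s_i* = α_i.
NE contributions = (1.3, 4.8); S = 6.1.
u_1 = α_1·S − ½·(s_1)² = 1.3·6.1 − ½·1.3² = 7.085.

7.085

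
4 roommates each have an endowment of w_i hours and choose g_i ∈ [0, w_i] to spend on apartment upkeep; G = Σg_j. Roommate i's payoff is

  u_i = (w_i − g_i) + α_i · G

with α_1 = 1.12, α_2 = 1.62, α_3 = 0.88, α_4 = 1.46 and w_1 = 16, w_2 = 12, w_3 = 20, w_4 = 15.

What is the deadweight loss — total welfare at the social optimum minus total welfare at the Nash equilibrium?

∂u_i/∂g_i = α_i − 1, so roommate i contributes w_i if α_i > 1, else 0.
α_i > 1 for i ∈ {1, 2, 4}; NE contributions (16, 12, 0, 15), G = 43.
W^NE = Σw_i − G^NE + (Σα_i)·G^NE = 63 + 4.08·43 = 238.44.
Planner: ∂(Σu_j)/∂g_i = Σα_j − 1 = 4.08 > 0, so everyone contributes w_i; G^SO = 63, W^SO = 63 + 4.08·63 = 320.04.
Deadweight loss = 81.6.

81.6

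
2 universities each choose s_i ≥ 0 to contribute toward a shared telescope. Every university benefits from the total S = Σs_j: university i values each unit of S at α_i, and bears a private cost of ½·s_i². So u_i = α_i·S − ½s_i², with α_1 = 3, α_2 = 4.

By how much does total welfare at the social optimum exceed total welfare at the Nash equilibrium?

University i's FOC: ∂u_i/∂s_i = α_i − s_i = 0, so s_i* = α_i.
NE contributions = (3, 4); S = 7.
W^NE = (Σα)·S − ½Σα_i² = 7² − ½·25 = 36.5.
Planner sets s_i = Σα_j = 7 for every i, so S^SO = 2·7 = 14.
W^SO = (Σα)·S^SO − ½·2·(Σα)² = (2/2)·7² = 49.
Deadweight loss = W^SO − W^NE = 12.5.

12.5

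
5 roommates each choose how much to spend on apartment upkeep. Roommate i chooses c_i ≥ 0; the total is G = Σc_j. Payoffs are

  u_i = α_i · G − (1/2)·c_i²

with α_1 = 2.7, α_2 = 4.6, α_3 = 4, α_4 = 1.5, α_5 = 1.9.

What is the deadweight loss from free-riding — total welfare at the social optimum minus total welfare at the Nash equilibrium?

349.29

Roommate i's FOC: ∂u_i/∂c_i = α_i − c_i = 0, so c_i* = α_i.
NE contributions = (2.7, 4.6, 4, 1.5, 1.9); G = 14.7.
W^NE = (Σα)·G − ½Σα_i² = 14.7² − ½·50.31 = 190.935.
Planner sets c_i = Σα_j = 14.7 for every i, so G^SO = 5·14.7 = 73.5.
W^SO = (Σα)·G^SO − ½·5·(Σα)² = (5/2)·14.7² = 540.225.
Deadweight loss = W^SO − W^NE = 349.29.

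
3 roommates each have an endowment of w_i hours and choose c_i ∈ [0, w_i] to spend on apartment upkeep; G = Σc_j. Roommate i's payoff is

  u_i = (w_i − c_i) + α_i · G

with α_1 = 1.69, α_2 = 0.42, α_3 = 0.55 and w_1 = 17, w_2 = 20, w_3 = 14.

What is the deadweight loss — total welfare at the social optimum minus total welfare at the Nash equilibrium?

∂u_i/∂c_i = α_i − 1, so roommate i contributes w_i if α_i > 1, else 0.
α_i > 1 for i ∈ {1}; NE contributions (17, 0, 0), G = 17.
W^NE = Σw_i − G^NE + (Σα_i)·G^NE = 51 + 1.66·17 = 79.22.
Planner: ∂(Σu_j)/∂c_i = Σα_j − 1 = 1.66 > 0, so everyone contributes w_i; G^SO = 51, W^SO = 51 + 1.66·51 = 135.66.
Deadweight loss = 56.44.

56.44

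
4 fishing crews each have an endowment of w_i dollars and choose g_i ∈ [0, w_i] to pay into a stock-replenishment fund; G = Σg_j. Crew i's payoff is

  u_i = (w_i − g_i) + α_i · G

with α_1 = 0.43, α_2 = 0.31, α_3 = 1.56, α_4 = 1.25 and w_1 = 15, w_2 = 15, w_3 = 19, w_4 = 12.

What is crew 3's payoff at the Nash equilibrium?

48.36

∂u_i/∂g_i = α_i − 1, so crew i contributes w_i if α_i > 1, else 0.
α_i > 1 for i ∈ {3, 4}; NE contributions (0, 0, 19, 12), G = 31.
u_3 = (19 − 19) + 1.56·31 = 48.36.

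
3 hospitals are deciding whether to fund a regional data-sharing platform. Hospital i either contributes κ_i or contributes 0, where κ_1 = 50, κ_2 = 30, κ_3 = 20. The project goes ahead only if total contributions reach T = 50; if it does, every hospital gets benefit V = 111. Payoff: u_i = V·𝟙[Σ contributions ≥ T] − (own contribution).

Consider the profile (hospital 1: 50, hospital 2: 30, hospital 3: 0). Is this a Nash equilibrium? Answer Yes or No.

No

Total = 80 ≥ 50: provided.
Hospital 1 (pledges 50, payoff 61): dropping to 0 → total 30, payoff 0. No gain.
Hospital 2 (pledges 30, payoff 81): dropping to 0 → total 50, payoff 111. Profitable deviation.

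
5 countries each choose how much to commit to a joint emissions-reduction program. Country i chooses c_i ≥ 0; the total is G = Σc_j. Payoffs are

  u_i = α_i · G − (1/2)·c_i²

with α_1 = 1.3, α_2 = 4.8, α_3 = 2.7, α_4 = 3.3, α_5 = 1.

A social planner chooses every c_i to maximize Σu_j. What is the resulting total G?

Planner FOC: ∂(Σu_j)/∂c_i = (Σα_j) − c_i = 0, so c_i^SO = Σα_j = 13.1 for every i; G^SO = 65.5.

65.5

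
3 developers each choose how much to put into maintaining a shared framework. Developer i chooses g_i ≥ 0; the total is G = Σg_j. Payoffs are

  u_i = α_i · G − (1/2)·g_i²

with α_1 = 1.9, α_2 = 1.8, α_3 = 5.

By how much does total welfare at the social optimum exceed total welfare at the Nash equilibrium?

53.77

Developer i's FOC: ∂u_i/∂g_i = α_i − g_i = 0, so g_i* = α_i.
NE contributions = (1.9, 1.8, 5); G = 8.7.
W^NE = (Σα)·G − ½Σα_i² = 8.7² − ½·31.85 = 59.765.
Planner sets g_i = Σα_j = 8.7 for every i, so G^SO = 3·8.7 = 26.1.
W^SO = (Σα)·G^SO − ½·3·(Σα)² = (3/2)·8.7² = 113.535.
Deadweight loss = W^SO − W^NE = 53.77.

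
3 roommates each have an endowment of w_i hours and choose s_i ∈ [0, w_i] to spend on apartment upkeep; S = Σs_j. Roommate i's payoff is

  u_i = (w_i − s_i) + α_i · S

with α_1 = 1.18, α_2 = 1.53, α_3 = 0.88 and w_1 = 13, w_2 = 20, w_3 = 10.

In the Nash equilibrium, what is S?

∂u_i/∂s_i = α_i − 1, so roommate i contributes w_i if α_i > 1, else 0.
α_i > 1 for i ∈ {1, 2}; NE contributions (13, 20, 0), S = 33.

33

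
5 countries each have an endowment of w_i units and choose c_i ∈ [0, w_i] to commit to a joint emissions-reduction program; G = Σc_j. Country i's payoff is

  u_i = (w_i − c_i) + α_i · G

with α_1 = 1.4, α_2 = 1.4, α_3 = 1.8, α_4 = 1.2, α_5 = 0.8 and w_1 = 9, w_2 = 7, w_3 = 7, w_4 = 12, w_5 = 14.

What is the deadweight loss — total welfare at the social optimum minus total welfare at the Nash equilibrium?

∂u_i/∂c_i = α_i − 1, so country i contributes w_i if α_i > 1, else 0.
α_i > 1 for i ∈ {1, 2, 3, 4}; NE contributions (9, 7, 7, 12, 0), G = 35.
W^NE = Σw_i − G^NE + (Σα_i)·G^NE = 49 + 5.6·35 = 245.
Planner: ∂(Σu_j)/∂c_i = Σα_j − 1 = 5.6 > 0, so everyone contributes w_i; G^SO = 49, W^SO = 49 + 5.6·49 = 323.4.
Deadweight loss = 78.4.

78.4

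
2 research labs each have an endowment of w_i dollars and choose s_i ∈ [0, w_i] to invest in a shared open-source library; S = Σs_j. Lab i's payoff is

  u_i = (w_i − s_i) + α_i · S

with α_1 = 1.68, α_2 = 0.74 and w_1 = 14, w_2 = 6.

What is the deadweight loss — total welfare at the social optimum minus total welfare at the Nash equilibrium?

8.52

∂u_i/∂s_i = α_i − 1, so lab i contributes w_i if α_i > 1, else 0.
α_i > 1 for i ∈ {1}; NE contributions (14, 0), S = 14.
W^NE = Σw_i − S^NE + (Σα_i)·S^NE = 20 + 1.42·14 = 39.88.
Planner: ∂(Σu_j)/∂s_i = Σα_j − 1 = 1.42 > 0, so everyone contributes w_i; S^SO = 20, W^SO = 20 + 1.42·20 = 48.4.
Deadweight loss = 8.52.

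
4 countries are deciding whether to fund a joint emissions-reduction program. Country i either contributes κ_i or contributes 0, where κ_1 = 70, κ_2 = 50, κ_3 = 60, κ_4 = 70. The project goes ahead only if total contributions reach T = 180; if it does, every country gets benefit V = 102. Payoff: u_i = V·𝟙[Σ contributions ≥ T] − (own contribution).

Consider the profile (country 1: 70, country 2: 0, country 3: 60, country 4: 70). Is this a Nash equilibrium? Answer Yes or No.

Yes

Total = 200 ≥ 180: provided.
Country 1 (pledges 70, payoff 32): dropping to 0 → total 130, payoff 0. No gain.
Country 2 (pledges 0, payoff 102): pledging 50 → total 250, payoff 52. No gain.
Country 3 (pledges 60, payoff 42): dropping to 0 → total 140, payoff 0. No gain.
Country 4 (pledges 70, payoff 32): dropping to 0 → total 130, payoff 0. No gain.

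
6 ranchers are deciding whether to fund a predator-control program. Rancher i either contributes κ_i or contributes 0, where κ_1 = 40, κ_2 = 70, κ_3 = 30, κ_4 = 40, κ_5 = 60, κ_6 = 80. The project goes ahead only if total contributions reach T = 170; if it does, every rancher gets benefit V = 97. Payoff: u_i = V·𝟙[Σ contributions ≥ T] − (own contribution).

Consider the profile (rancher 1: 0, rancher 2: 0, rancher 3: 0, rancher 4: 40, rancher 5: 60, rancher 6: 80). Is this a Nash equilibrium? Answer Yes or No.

Yes

Total = 180 ≥ 170: provided.
Rancher 1 (pledges 0, payoff 97): pledging 40 → total 220, payoff 57. No gain.
Rancher 2 (pledges 0, payoff 97): pledging 70 → total 250, payoff 27. No gain.
Rancher 3 (pledges 0, payoff 97): pledging 30 → total 210, payoff 67. No gain.
Rancher 4 (pledges 40, payoff 57): dropping to 0 → total 140, payoff 0. No gain.
Rancher 5 (pledges 60, payoff 37): dropping to 0 → total 120, payoff 0. No gain.
Rancher 6 (pledges 80, payoff 17): dropping to 0 → total 100, payoff 0. No gain.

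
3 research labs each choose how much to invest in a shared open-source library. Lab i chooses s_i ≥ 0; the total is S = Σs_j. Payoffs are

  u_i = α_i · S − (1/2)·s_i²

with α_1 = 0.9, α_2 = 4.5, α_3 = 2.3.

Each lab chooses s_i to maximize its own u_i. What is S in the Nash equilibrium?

7.7

Lab i's FOC: ∂u_i/∂s_i = α_i − s_i = 0, so s_i* = α_i.
NE contributions = (0.9, 4.5, 2.3); S = 7.7.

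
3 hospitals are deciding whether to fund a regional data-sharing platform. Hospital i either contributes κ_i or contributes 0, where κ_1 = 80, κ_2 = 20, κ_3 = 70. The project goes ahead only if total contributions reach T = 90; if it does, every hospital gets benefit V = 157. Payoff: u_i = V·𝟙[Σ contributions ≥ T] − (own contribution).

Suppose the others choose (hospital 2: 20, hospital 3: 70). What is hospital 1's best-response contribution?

0

Others' total = 90 ≥ 90; contributing adds cost 80 for no extra benefit.
Best response: 0.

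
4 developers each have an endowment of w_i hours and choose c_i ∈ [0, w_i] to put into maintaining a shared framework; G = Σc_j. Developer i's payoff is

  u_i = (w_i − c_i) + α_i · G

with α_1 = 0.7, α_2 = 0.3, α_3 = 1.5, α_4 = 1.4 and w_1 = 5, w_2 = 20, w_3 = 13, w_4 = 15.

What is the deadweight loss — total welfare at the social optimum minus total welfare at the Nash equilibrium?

72.5

∂u_i/∂c_i = α_i − 1, so developer i contributes w_i if α_i > 1, else 0.
α_i > 1 for i ∈ {3, 4}; NE contributions (0, 0, 13, 15), G = 28.
W^NE = Σw_i − G^NE + (Σα_i)·G^NE = 53 + 2.9·28 = 134.2.
Planner: ∂(Σu_j)/∂c_i = Σα_j − 1 = 2.9 > 0, so everyone contributes w_i; G^SO = 53, W^SO = 53 + 2.9·53 = 206.7.
Deadweight loss = 72.5.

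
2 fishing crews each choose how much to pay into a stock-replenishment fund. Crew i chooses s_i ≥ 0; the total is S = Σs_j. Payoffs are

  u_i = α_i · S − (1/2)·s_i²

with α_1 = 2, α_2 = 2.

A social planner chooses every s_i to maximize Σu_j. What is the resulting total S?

8

Planner FOC: ∂(Σu_j)/∂s_i = (Σα_j) − s_i = 0, so s_i^SO = Σα_j = 4 for every i; S^SO = 8.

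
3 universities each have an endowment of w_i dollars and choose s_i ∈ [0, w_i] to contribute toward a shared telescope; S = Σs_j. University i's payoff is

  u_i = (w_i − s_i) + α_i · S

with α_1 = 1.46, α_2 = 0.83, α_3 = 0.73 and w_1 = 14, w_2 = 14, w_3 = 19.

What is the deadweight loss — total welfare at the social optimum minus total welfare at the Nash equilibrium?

66.66

∂u_i/∂s_i = α_i − 1, so university i contributes w_i if α_i > 1, else 0.
α_i > 1 for i ∈ {1}; NE contributions (14, 0, 0), S = 14.
W^NE = Σw_i − S^NE + (Σα_i)·S^NE = 47 + 2.02·14 = 75.28.
Planner: ∂(Σu_j)/∂s_i = Σα_j − 1 = 2.02 > 0, so everyone contributes w_i; S^SO = 47, W^SO = 47 + 2.02·47 = 141.94.
Deadweight loss = 66.66.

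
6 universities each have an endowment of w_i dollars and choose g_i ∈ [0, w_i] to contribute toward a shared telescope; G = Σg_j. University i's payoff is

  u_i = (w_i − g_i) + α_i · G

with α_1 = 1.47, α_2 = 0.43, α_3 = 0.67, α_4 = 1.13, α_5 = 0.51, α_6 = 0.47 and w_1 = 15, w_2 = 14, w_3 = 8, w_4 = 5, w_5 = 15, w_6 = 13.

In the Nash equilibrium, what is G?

20

∂u_i/∂g_i = α_i − 1, so university i contributes w_i if α_i > 1, else 0.
α_i > 1 for i ∈ {1, 4}; NE contributions (15, 0, 0, 5, 0, 0), G = 20.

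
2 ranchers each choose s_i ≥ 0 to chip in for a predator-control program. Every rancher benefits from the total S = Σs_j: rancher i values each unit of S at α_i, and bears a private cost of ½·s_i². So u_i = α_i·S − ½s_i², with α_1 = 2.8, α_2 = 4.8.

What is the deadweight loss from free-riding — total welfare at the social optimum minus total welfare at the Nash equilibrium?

Rancher i's FOC: ∂u_i/∂s_i = α_i − s_i = 0, so s_i* = α_i.
NE contributions = (2.8, 4.8); S = 7.6.
W^NE = (Σα)·S − ½Σα_i² = 7.6² − ½·30.88 = 42.32.
Planner sets s_i = Σα_j = 7.6 for every i, so S^SO = 2·7.6 = 15.2.
W^SO = (Σα)·S^SO − ½·2·(Σα)² = (2/2)·7.6² = 57.76.
Deadweight loss = W^SO − W^NE = 15.44.

15.44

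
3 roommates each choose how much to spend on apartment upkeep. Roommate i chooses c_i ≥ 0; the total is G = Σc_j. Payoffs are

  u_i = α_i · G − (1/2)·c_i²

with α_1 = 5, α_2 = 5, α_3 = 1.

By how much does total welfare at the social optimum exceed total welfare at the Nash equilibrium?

86

Roommate i's FOC: ∂u_i/∂c_i = α_i − c_i = 0, so c_i* = α_i.
NE contributions = (5, 5, 1); G = 11.
W^NE = (Σα)·G − ½Σα_i² = 11² − ½·51 = 95.5.
Planner sets c_i = Σα_j = 11 for every i, so G^SO = 3·11 = 33.
W^SO = (Σα)·G^SO − ½·3·(Σα)² = (3/2)·11² = 181.5.
Deadweight loss = W^SO − W^NE = 86.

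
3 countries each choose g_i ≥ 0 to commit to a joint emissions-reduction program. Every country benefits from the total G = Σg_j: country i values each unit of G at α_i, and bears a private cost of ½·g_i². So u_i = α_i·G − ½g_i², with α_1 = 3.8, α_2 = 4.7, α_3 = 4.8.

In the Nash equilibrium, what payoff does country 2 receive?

51.465

Country i's FOC: ∂u_i/∂g_i = α_i − g_i = 0, so g_i* = α_i.
NE contributions = (3.8, 4.7, 4.8); G = 13.3.
u_2 = α_2·G − ½·(g_2)² = 4.7·13.3 − ½·4.7² = 51.465.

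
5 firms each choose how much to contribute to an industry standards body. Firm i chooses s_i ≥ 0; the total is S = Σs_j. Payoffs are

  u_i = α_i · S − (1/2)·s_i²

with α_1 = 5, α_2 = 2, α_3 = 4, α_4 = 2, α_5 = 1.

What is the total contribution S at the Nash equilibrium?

Firm i's FOC: ∂u_i/∂s_i = α_i − s_i = 0, so s_i* = α_i.
NE contributions = (5, 2, 4, 2, 1); S = 14.

14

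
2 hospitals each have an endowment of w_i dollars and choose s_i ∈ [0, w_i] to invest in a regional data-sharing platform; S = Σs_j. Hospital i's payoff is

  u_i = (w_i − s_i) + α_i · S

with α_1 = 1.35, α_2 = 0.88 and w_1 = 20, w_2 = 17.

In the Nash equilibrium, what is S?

20

∂u_i/∂s_i = α_i − 1, so hospital i contributes w_i if α_i > 1, else 0.
α_i > 1 for i ∈ {1}; NE contributions (20, 0), S = 20.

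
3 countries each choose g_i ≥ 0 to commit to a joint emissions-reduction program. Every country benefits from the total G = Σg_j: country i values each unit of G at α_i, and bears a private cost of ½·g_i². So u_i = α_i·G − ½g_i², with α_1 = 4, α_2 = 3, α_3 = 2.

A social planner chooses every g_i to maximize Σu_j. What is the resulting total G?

27

Planner FOC: ∂(Σu_j)/∂g_i = (Σα_j) − g_i = 0, so g_i^SO = Σα_j = 9 for every i; G^SO = 27.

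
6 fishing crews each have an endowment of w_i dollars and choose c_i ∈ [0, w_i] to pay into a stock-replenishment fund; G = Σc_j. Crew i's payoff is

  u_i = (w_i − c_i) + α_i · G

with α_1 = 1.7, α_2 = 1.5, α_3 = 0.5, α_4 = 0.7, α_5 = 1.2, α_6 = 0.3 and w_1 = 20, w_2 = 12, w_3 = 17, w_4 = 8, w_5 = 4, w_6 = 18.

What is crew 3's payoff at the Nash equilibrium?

∂u_i/∂c_i = α_i − 1, so crew i contributes w_i if α_i > 1, else 0.
α_i > 1 for i ∈ {1, 2, 5}; NE contributions (20, 12, 0, 0, 4, 0), G = 36.
u_3 = (17 − 0) + 0.5·36 = 35.

35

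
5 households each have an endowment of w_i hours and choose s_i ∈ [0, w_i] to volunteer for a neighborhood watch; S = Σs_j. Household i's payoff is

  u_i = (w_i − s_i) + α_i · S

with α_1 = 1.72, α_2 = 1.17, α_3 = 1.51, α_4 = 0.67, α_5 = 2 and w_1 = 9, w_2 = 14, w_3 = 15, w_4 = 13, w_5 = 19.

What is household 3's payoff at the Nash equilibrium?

∂u_i/∂s_i = α_i − 1, so household i contributes w_i if α_i > 1, else 0.
α_i > 1 for i ∈ {1, 2, 3, 5}; NE contributions (9, 14, 15, 0, 19), S = 57.
u_3 = (15 − 15) + 1.51·57 = 86.07.

86.07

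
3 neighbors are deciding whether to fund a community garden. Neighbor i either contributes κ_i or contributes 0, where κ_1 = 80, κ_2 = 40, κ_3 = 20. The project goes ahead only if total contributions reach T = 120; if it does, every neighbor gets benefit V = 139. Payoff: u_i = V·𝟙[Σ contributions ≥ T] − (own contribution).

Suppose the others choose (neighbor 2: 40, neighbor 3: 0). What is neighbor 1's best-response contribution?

80

Others' total = 40. Contributing 80 brings total to 120 ≥ 120: gain V − κ_1 = 59.
Best response: 80.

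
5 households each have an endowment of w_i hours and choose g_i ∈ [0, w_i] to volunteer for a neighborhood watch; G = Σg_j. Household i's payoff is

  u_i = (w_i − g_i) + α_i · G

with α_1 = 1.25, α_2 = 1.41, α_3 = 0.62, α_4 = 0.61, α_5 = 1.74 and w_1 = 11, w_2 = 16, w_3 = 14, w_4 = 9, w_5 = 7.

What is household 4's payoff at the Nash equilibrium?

∂u_i/∂g_i = α_i − 1, so household i contributes w_i if α_i > 1, else 0.
α_i > 1 for i ∈ {1, 2, 5}; NE contributions (11, 16, 0, 0, 7), G = 34.
u_4 = (9 − 0) + 0.61·34 = 29.74.

29.74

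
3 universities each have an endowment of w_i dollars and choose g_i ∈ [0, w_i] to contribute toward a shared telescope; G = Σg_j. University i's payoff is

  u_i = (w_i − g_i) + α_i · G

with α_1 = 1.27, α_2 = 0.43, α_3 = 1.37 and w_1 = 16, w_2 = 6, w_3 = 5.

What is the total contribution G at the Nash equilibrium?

∂u_i/∂g_i = α_i − 1, so university i contributes w_i if α_i > 1, else 0.
α_i > 1 for i ∈ {1, 3}; NE contributions (16, 0, 5), G = 21.

21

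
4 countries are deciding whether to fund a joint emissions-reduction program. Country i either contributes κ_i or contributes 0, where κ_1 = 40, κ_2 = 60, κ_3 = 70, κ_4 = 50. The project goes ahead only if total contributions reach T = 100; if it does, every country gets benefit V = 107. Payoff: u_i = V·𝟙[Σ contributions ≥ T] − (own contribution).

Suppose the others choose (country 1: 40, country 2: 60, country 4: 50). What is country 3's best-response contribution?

0

Others' total = 150 ≥ 100; contributing adds cost 70 for no extra benefit.
Best response: 0.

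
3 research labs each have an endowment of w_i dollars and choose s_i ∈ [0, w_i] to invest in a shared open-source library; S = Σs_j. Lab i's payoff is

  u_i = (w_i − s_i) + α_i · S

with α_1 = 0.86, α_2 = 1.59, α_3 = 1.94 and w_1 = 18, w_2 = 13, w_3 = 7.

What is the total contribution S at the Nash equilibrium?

20

∂u_i/∂s_i = α_i − 1, so lab i contributes w_i if α_i > 1, else 0.
α_i > 1 for i ∈ {2, 3}; NE contributions (0, 13, 7), S = 20.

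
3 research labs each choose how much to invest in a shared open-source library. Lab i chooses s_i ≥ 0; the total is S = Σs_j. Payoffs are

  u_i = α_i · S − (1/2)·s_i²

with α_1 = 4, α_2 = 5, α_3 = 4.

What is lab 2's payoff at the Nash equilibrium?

Lab i's FOC: ∂u_i/∂s_i = α_i − s_i = 0, so s_i* = α_i.
NE contributions = (4, 5, 4); S = 13.
u_2 = α_2·S − ½·(s_2)² = 5·13 − ½·5² = 52.5.

52.5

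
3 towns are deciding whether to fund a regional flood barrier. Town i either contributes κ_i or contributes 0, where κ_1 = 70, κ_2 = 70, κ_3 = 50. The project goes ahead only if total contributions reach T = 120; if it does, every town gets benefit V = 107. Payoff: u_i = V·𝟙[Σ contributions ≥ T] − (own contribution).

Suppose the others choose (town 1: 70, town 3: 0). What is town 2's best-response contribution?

Others' total = 70. Contributing 70 brings total to 140 ≥ 120: gain V − κ_2 = 37.
Best response: 70.

70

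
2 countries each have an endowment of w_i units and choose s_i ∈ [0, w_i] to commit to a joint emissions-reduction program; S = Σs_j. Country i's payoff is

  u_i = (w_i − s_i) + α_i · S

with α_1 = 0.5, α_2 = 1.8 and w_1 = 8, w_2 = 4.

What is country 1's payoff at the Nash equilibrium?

10

∂u_i/∂s_i = α_i − 1, so country i contributes w_i if α_i > 1, else 0.
α_i > 1 for i ∈ {2}; NE contributions (0, 4), S = 4.
u_1 = (8 − 0) + 0.5·4 = 10.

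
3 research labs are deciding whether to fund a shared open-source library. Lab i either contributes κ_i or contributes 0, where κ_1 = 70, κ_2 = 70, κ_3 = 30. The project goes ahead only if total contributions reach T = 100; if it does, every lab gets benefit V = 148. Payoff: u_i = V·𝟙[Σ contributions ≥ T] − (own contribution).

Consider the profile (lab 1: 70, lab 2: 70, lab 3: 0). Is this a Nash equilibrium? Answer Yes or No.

Yes

Total = 140 ≥ 100: provided.
Lab 1 (pledges 70, payoff 78): dropping to 0 → total 70, payoff 0. No gain.
Lab 2 (pledges 70, payoff 78): dropping to 0 → total 70, payoff 0. No gain.
Lab 3 (pledges 0, payoff 148): pledging 30 → total 170, payoff 118. No gain.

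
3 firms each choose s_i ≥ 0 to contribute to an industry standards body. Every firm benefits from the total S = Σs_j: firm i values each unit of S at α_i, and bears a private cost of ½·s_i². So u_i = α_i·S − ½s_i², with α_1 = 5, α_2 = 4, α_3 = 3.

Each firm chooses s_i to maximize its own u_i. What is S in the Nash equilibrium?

12

Firm i's FOC: ∂u_i/∂s_i = α_i − s_i = 0, so s_i* = α_i.
NE contributions = (5, 4, 3); S = 12.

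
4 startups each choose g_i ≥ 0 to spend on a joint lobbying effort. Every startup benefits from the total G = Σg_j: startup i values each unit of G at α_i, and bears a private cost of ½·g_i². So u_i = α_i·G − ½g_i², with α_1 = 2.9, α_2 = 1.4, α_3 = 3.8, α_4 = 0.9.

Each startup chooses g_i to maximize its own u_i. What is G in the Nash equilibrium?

Startup i's FOC: ∂u_i/∂g_i = α_i − g_i = 0, so g_i* = α_i.
NE contributions = (2.9, 1.4, 3.8, 0.9); G = 9.

9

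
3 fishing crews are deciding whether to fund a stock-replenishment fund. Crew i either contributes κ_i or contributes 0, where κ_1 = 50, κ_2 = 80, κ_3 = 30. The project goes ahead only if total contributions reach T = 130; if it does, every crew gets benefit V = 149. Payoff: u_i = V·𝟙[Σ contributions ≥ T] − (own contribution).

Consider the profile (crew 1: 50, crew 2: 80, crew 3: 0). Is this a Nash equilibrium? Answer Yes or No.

Yes

Total = 130 ≥ 130: provided.
Crew 1 (pledges 50, payoff 99): dropping to 0 → total 80, payoff 0. No gain.
Crew 2 (pledges 80, payoff 69): dropping to 0 → total 50, payoff 0. No gain.
Crew 3 (pledges 0, payoff 149): pledging 30 → total 160, payoff 119. No gain.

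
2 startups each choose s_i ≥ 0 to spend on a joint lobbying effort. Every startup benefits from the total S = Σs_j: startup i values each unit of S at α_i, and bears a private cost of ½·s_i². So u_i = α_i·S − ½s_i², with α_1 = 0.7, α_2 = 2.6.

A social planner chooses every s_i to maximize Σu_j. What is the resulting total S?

6.6

Planner FOC: ∂(Σu_j)/∂s_i = (Σα_j) − s_i = 0, so s_i^SO = Σα_j = 3.3 for every i; S^SO = 6.6.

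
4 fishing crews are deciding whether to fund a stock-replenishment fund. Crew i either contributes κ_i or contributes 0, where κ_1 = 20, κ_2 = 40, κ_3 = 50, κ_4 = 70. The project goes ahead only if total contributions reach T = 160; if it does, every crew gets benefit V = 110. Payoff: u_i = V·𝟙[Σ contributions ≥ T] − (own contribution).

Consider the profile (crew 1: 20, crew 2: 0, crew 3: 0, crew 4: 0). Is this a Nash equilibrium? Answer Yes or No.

Total = 20 < 160: not provided.
Crew 1 (pledges 20, payoff -20): dropping to 0 → total 0, payoff 0. Profitable deviation.

No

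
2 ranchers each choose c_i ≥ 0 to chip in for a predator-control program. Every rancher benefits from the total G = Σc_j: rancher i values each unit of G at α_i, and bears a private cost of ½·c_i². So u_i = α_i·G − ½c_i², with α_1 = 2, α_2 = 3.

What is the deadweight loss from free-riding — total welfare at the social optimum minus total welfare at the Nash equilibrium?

Rancher i's FOC: ∂u_i/∂c_i = α_i − c_i = 0, so c_i* = α_i.
NE contributions = (2, 3); G = 5.
W^NE = (Σα)·G − ½Σα_i² = 5² − ½·13 = 18.5.
Planner sets c_i = Σα_j = 5 for every i, so G^SO = 2·5 = 10.
W^SO = (Σα)·G^SO − ½·2·(Σα)² = (2/2)·5² = 25.
Deadweight loss = W^SO − W^NE = 6.5.

6.5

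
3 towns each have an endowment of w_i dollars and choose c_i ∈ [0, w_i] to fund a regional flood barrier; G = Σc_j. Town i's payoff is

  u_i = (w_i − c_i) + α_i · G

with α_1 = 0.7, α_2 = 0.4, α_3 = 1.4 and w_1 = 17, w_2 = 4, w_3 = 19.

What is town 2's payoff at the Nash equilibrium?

∂u_i/∂c_i = α_i − 1, so town i contributes w_i if α_i > 1, else 0.
α_i > 1 for i ∈ {3}; NE contributions (0, 0, 19), G = 19.
u_2 = (4 − 0) + 0.4·19 = 11.6.

11.6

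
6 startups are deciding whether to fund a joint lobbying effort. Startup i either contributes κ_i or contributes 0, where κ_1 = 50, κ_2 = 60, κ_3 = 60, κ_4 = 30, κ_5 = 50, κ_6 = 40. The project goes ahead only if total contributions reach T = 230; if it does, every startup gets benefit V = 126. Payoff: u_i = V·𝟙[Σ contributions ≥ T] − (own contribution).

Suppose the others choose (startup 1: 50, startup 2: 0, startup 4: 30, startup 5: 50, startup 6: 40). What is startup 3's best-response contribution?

Others' total = 170. Contributing 60 brings total to 230 ≥ 230: gain V − κ_3 = 66.
Best response: 60.

60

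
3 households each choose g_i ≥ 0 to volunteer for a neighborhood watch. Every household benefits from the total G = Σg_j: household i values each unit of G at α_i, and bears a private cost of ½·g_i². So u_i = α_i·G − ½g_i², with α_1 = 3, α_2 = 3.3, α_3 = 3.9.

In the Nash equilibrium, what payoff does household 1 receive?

26.1

Household i's FOC: ∂u_i/∂g_i = α_i − g_i = 0, so g_i* = α_i.
NE contributions = (3, 3.3, 3.9); G = 10.2.
u_1 = α_1·G − ½·(g_1)² = 3·10.2 − ½·3² = 26.1.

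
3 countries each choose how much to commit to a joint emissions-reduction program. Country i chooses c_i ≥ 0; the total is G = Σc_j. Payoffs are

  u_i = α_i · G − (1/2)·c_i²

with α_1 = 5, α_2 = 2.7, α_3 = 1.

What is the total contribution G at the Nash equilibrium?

Country i's FOC: ∂u_i/∂c_i = α_i − c_i = 0, so c_i* = α_i.
NE contributions = (5, 2.7, 1); G = 8.7.

8.7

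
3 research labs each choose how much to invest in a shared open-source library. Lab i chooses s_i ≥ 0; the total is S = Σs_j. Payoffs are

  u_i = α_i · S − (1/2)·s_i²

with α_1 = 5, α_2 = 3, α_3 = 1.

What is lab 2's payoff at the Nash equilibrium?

22.5

Lab i's FOC: ∂u_i/∂s_i = α_i − s_i = 0, so s_i* = α_i.
NE contributions = (5, 3, 1); S = 9.
u_2 = α_2·S − ½·(s_2)² = 3·9 − ½·3² = 22.5.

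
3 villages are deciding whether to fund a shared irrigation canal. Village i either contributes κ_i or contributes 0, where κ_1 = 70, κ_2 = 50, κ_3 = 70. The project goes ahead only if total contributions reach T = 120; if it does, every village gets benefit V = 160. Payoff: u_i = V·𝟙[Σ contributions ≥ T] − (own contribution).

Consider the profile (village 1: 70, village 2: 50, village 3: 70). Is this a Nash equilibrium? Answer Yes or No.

No

Total = 190 ≥ 120: provided.
Village 1 (pledges 70, payoff 90): dropping to 0 → total 120, payoff 160. Profitable deviation.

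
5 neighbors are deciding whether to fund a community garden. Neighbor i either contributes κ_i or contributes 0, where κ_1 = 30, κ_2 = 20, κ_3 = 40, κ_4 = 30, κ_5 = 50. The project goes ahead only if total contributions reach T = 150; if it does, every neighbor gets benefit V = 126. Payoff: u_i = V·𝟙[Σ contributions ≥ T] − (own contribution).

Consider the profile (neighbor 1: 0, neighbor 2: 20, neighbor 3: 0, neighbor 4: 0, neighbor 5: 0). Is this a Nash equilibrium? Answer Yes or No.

No

Total = 20 < 150: not provided.
Neighbor 1 (pledges 0, payoff 0): pledging 30 → total 50, payoff -30. No gain.
Neighbor 2 (pledges 20, payoff -20): dropping to 0 → total 0, payoff 0. Profitable deviation.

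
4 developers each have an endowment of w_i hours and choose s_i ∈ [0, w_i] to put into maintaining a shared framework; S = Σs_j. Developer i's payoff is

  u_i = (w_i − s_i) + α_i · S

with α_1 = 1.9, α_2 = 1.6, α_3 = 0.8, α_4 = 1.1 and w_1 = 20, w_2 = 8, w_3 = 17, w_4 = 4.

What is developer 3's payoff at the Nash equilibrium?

∂u_i/∂s_i = α_i − 1, so developer i contributes w_i if α_i > 1, else 0.
α_i > 1 for i ∈ {1, 2, 4}; NE contributions (20, 8, 0, 4), S = 32.
u_3 = (17 − 0) + 0.8·32 = 42.6.

42.6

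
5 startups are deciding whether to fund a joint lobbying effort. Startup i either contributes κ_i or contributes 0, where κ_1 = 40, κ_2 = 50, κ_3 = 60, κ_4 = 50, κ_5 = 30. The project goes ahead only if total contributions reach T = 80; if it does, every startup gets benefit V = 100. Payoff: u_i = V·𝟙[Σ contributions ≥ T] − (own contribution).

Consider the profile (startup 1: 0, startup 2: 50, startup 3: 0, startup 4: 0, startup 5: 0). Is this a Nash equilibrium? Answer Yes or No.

Total = 50 < 80: not provided.
Startup 1 (pledges 0, payoff 0): pledging 40 → total 90, payoff 60. Profitable deviation.

No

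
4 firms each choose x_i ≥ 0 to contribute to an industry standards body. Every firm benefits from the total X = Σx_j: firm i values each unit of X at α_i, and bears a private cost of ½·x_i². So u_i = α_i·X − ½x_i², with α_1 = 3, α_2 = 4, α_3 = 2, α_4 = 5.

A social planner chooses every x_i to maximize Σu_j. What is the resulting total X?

56

Planner FOC: ∂(Σu_j)/∂x_i = (Σα_j) − x_i = 0, so x_i^SO = Σα_j = 14 for every i; X^SO = 56.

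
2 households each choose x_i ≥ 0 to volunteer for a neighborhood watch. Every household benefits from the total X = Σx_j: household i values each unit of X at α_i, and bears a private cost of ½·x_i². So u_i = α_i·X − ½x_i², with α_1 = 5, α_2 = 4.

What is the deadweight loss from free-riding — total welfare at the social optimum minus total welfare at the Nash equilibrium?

20.5

Household i's FOC: ∂u_i/∂x_i = α_i − x_i = 0, so x_i* = α_i.
NE contributions = (5, 4); X = 9.
W^NE = (Σα)·X − ½Σα_i² = 9² − ½·41 = 60.5.
Planner sets x_i = Σα_j = 9 for every i, so X^SO = 2·9 = 18.
W^SO = (Σα)·X^SO − ½·2·(Σα)² = (2/2)·9² = 81.
Deadweight loss = W^SO − W^NE = 20.5.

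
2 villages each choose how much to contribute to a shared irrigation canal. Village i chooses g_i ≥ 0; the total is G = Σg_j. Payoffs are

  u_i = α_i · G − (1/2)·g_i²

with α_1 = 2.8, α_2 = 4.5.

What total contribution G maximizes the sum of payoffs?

Planner FOC: ∂(Σu_j)/∂g_i = (Σα_j) − g_i = 0, so g_i^SO = Σα_j = 7.3 for every i; G^SO = 14.6.

14.6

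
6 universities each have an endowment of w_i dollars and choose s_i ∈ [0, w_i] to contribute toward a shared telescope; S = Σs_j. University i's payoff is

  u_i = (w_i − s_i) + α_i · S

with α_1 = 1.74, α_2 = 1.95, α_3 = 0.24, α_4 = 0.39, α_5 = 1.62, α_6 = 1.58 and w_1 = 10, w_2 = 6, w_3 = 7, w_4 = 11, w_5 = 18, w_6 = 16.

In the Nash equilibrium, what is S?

50

∂u_i/∂s_i = α_i − 1, so university i contributes w_i if α_i > 1, else 0.
α_i > 1 for i ∈ {1, 2, 5, 6}; NE contributions (10, 6, 0, 0, 18, 16), S = 50.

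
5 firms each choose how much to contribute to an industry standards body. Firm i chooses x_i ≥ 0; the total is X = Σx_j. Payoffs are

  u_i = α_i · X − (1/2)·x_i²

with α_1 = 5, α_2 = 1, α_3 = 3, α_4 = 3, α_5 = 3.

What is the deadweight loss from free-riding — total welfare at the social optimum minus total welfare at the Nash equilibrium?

364

Firm i's FOC: ∂u_i/∂x_i = α_i − x_i = 0, so x_i* = α_i.
NE contributions = (5, 1, 3, 3, 3); X = 15.
W^NE = (Σα)·X − ½Σα_i² = 15² − ½·53 = 198.5.
Planner sets x_i = Σα_j = 15 for every i, so X^SO = 5·15 = 75.
W^SO = (Σα)·X^SO − ½·5·(Σα)² = (5/2)·15² = 562.5.
Deadweight loss = W^SO − W^NE = 364.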